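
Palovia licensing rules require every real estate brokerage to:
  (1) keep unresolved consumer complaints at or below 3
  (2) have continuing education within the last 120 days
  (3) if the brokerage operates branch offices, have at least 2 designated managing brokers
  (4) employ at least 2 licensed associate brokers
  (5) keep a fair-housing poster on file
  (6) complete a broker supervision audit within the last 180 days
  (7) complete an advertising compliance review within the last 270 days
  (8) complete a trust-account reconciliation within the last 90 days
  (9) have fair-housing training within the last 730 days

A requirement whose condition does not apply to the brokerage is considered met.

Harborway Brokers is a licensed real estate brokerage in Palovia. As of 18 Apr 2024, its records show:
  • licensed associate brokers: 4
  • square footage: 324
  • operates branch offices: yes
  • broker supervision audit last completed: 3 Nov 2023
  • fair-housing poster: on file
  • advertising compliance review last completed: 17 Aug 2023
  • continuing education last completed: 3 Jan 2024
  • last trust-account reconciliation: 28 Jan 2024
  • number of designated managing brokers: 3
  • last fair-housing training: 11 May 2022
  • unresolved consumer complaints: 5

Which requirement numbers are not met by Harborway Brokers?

1

1. unresolved consumer complaints 5 > 3 → not met
2. continuing education 106 days ago vs limit 120 → met
3. condition 'operates branch offices' holds; designated managing brokers 3 ≥ 2 → met
4. licensed associate brokers 4 ≥ 2 → met
5. fair-housing poster present → met
6. broker supervision audit 167 days ago vs limit 180 → met
7. advertising compliance review 245 days ago vs limit 270 → met
8. trust-account reconciliation 81 days ago vs limit 90 → met
9. fair-housing training 708 days ago vs limit 730 → met
Not met: 1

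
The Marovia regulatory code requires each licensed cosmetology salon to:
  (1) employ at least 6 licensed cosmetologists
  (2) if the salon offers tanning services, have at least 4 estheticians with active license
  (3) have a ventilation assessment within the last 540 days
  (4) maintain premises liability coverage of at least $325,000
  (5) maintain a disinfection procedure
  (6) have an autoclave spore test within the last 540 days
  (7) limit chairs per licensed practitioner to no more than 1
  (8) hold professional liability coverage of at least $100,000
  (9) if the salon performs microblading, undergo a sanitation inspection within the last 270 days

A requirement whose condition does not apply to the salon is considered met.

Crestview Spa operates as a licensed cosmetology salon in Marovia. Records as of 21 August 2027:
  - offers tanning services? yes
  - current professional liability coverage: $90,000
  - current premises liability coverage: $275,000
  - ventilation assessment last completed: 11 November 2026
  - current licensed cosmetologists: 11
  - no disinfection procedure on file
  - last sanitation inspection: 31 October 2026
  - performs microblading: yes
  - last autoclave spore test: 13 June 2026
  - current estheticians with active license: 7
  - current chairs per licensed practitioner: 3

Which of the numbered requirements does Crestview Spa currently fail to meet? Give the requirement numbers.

1. licensed cosmetologists 11 ≥ 6 → met
2. condition 'offers tanning services' holds; estheticians with active license 7 ≥ 4 → met
3. ventilation assessment 283 days ago vs limit 540 → met
4. premises liability coverage $275,000 < $325,000 → not met
5. disinfection procedure absent → not met
6. autoclave spore test 434 days ago vs limit 540 → met
7. chairs per licensed practitioner 3 > 1 → not met
8. professional liability coverage $90,000 < $100,000 → not met
9. condition 'performs microblading' holds; sanitation inspection 294 days ago vs limit 270 → not met
Not met: 4, 5, 7, 8, 9

4, 5, 7, 8, 9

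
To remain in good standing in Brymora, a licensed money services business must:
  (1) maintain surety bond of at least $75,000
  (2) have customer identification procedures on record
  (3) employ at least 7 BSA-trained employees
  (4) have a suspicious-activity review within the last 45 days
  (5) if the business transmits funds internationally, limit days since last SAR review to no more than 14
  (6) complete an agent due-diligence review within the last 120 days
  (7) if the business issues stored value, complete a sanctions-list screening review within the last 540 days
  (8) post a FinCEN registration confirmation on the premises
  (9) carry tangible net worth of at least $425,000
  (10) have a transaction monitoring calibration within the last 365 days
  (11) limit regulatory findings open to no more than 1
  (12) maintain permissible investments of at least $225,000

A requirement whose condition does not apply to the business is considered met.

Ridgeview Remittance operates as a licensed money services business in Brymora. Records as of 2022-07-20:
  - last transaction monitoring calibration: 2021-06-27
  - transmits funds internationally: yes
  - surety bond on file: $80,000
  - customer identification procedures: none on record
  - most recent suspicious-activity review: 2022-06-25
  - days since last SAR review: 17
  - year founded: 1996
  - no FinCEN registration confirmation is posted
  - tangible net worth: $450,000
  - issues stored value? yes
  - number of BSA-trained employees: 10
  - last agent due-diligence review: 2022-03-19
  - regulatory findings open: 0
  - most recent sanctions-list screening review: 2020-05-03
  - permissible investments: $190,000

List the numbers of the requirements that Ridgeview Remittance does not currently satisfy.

1. surety bond $80,000 ≥ $75,000 → met
2. customer identification procedures absent → not met
3. BSA-trained employees 10 ≥ 7 → met
4. suspicious-activity review 25 days ago vs limit 45 → met
5. condition 'transmits funds internationally' holds; days since last SAR review 17 > 14 → not met
6. agent due-diligence review 123 days ago vs limit 120 → not met
7. condition 'issues stored value' holds; sanctions-list screening review 808 days ago vs limit 540 → not met
8. FinCEN registration confirmation absent → not met
9. tangible net worth $450,000 ≥ $425,000 → met
10. transaction monitoring calibration 388 days ago vs limit 365 → not met
11. regulatory findings open 0 ≤ 1 → met
12. permissible investments $190,000 < $225,000 → not met
Not met: 2, 5, 6, 7, 8, 10, 12

2, 5, 6, 7, 8, 10, 12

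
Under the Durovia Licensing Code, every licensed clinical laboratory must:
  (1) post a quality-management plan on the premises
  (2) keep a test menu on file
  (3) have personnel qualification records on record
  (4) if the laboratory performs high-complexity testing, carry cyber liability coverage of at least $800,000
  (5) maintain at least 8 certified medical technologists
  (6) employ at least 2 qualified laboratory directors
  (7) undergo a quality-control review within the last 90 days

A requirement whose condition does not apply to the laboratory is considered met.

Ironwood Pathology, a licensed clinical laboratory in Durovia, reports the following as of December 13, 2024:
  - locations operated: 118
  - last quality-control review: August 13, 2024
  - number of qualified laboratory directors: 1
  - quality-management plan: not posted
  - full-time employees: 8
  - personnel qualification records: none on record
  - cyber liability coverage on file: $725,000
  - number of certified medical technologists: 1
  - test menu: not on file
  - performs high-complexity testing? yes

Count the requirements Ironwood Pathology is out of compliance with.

1. quality-management plan absent → not met
2. test menu absent → not met
3. personnel qualification records absent → not met
4. condition 'performs high-complexity testing' holds; cyber liability coverage $725,000 < $800,000 → not met
5. certified medical technologists 1 < 8 → not met
6. qualified laboratory directors 1 < 2 → not met
7. quality-control review 122 days ago vs limit 90 → not met
Not met: 7 of 7

7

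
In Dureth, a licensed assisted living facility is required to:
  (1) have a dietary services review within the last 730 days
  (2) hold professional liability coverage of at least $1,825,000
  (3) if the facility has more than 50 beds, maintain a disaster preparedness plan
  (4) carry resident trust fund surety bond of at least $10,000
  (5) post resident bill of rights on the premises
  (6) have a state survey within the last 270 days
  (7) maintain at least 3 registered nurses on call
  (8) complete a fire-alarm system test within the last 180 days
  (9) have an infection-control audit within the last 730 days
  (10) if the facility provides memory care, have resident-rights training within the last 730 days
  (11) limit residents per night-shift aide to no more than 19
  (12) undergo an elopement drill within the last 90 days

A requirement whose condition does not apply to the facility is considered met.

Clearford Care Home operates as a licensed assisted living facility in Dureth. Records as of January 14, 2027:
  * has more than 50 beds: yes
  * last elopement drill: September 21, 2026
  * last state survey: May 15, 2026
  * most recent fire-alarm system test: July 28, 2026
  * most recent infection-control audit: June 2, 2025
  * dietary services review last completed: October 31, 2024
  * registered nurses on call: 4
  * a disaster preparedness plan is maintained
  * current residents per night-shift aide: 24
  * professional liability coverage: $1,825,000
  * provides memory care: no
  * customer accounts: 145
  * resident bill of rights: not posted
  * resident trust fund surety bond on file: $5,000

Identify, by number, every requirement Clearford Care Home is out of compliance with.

1, 4, 5, 11, 12

1. dietary services review 805 days ago vs limit 730 → not met
2. professional liability coverage $1,825,000 ≥ $1,825,000 → met
3. condition 'has more than 50 beds' holds; disaster preparedness plan present → met
4. resident trust fund surety bond $5,000 < $10,000 → not met
5. resident bill of rights absent → not met
6. state survey 244 days ago vs limit 270 → met
7. registered nurses on call 4 ≥ 3 → met
8. fire-alarm system test 170 days ago vs limit 180 → met
9. infection-control audit 591 days ago vs limit 730 → met
10. condition 'provides memory care' does not hold → requirement n/a → met
11. residents per night-shift aide 24 > 19 → not met
12. elopement drill 115 days ago vs limit 90 → not met
Not met: 1, 4, 5, 11, 12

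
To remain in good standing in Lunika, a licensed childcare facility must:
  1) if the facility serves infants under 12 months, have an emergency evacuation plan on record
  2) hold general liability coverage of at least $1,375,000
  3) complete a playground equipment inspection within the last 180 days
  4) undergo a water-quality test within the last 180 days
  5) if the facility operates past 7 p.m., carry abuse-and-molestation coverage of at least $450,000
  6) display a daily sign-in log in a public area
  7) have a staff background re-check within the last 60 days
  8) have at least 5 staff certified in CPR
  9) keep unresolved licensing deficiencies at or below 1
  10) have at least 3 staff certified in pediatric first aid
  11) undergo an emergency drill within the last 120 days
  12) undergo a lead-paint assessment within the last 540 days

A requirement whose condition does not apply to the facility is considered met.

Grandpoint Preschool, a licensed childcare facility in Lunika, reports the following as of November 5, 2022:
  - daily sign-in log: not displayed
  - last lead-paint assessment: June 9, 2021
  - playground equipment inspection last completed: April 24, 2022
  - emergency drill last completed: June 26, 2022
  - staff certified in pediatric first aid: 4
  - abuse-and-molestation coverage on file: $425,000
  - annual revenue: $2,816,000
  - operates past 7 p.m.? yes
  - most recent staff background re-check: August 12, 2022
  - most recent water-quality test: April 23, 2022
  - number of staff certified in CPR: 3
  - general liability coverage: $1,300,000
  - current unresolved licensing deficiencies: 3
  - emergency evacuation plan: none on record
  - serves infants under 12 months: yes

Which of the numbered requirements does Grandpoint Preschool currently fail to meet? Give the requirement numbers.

1. condition 'serves infants under 12 months' holds; emergency evacuation plan absent → not met
2. general liability coverage $1,300,000 < $1,375,000 → not met
3. playground equipment inspection 195 days ago vs limit 180 → not met
4. water-quality test 196 days ago vs limit 180 → not met
5. condition 'operates past 7 p.m.' holds; abuse-and-molestation coverage $425,000 < $450,000 → not met
6. daily sign-in log absent → not met
7. staff background re-check 85 days ago vs limit 60 → not met
8. staff certified in CPR 3 < 5 → not met
9. unresolved licensing deficiencies 3 > 1 → not met
10. staff certified in pediatric first aid 4 ≥ 3 → met
11. emergency drill 132 days ago vs limit 120 → not met
12. lead-paint assessment 514 days ago vs limit 540 → met
Not met: 1, 2, 3, 4, 5, 6, 7, 8, 9, 11

1, 2, 3, 4, 5, 6, 7, 8, 9, 11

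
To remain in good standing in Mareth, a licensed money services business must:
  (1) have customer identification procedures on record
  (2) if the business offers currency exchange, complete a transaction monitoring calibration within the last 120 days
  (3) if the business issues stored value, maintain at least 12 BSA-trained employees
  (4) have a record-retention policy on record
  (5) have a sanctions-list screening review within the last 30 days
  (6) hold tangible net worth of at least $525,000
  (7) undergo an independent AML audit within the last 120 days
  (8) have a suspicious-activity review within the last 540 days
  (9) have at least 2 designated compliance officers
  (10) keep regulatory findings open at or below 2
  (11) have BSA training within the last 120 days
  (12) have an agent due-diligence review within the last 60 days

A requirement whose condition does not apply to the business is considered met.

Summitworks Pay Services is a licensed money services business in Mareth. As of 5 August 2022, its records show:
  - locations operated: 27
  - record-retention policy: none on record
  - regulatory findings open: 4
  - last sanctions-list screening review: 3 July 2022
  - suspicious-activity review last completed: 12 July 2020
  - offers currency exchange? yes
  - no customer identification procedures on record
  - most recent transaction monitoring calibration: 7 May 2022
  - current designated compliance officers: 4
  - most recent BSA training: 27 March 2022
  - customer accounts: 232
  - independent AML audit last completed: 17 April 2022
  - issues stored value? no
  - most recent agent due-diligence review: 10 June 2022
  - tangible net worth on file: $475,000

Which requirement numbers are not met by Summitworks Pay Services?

1. customer identification procedures absent → not met
2. condition 'offers currency exchange' holds; transaction monitoring calibration 90 days ago vs limit 120 → met
3. condition 'issues stored value' does not hold → requirement n/a → met
4. record-retention policy absent → not met
5. sanctions-list screening review 33 days ago vs limit 30 → not met
6. tangible net worth $475,000 < $525,000 → not met
7. independent AML audit 110 days ago vs limit 120 → met
8. suspicious-activity review 754 days ago vs limit 540 → not met
9. designated compliance officers 4 ≥ 2 → met
10. regulatory findings open 4 > 2 → not met
11. BSA training 131 days ago vs limit 120 → not met
12. agent due-diligence review 56 days ago vs limit 60 → met
Not met: 1, 4, 5, 6, 8, 10, 11

1, 4, 5, 6, 8, 10, 11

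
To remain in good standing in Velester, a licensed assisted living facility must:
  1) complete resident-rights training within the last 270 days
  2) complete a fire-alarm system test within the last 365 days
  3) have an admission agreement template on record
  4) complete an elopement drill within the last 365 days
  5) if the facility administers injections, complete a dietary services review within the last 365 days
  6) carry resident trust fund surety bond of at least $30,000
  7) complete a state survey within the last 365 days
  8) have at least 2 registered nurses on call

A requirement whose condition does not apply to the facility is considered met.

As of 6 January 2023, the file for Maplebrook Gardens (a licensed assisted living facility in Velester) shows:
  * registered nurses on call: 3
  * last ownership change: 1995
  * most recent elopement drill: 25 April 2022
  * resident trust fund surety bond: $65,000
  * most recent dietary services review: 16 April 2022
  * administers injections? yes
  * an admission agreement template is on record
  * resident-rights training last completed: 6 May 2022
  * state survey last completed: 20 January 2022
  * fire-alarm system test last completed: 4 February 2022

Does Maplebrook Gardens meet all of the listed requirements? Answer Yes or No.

1. resident-rights training 245 days ago vs limit 270 → met
2. fire-alarm system test 336 days ago vs limit 365 → met
3. admission agreement template present → met
4. elopement drill 256 days ago vs limit 365 → met
5. condition 'administers injections' holds; dietary services review 265 days ago vs limit 365 → met
6. resident trust fund surety bond $65,000 ≥ $30,000 → met
7. state survey 351 days ago vs limit 365 → met
8. registered nurses on call 3 ≥ 2 → met
All met.

Yes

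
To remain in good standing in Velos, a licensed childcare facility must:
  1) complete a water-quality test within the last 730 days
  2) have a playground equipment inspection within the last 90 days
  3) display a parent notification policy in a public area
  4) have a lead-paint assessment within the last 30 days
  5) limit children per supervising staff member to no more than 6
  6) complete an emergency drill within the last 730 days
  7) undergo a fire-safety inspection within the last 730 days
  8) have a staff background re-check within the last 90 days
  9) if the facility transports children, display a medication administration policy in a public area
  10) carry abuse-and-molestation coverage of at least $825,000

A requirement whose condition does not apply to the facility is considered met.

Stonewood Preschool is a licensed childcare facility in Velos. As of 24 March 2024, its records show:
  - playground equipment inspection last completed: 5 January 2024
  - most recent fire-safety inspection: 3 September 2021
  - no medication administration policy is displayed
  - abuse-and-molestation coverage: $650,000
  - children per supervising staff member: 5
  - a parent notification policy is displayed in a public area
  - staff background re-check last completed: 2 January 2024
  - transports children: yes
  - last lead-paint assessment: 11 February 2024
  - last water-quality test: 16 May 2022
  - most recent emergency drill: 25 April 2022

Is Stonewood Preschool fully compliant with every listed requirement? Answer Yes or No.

1. water-quality test 678 days ago vs limit 730 → met
2. playground equipment inspection 79 days ago vs limit 90 → met
3. parent notification policy present → met
4. lead-paint assessment 42 days ago vs limit 30 → not met
5. children per supervising staff member 5 ≤ 6 → met
6. emergency drill 699 days ago vs limit 730 → met
7. fire-safety inspection 933 days ago vs limit 730 → not met
8. staff background re-check 82 days ago vs limit 90 → met
9. condition 'transports children' holds; medication administration policy absent → not met
10. abuse-and-molestation coverage $650,000 < $825,000 → not met
Not met: 4, 7, 9, 10

No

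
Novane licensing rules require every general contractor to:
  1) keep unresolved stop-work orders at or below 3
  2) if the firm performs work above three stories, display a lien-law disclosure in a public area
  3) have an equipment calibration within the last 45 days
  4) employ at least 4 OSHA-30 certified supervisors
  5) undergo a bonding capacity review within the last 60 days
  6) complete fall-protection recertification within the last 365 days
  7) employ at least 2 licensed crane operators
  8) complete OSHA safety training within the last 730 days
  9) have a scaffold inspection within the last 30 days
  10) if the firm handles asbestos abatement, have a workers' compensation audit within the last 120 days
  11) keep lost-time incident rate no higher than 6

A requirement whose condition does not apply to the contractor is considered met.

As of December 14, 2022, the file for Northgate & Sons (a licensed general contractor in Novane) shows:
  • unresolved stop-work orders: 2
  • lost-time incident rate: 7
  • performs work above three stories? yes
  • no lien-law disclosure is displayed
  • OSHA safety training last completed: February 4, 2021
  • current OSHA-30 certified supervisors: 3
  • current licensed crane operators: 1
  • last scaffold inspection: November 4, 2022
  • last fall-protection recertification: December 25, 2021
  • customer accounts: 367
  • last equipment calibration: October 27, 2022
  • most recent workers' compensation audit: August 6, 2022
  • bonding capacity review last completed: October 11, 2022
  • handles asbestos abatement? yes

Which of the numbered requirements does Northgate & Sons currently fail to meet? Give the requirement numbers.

1. unresolved stop-work orders 2 ≤ 3 → met
2. condition 'performs work above three stories' holds; lien-law disclosure absent → not met
3. equipment calibration 48 days ago vs limit 45 → not met
4. OSHA-30 certified supervisors 3 < 4 → not met
5. bonding capacity review 64 days ago vs limit 60 → not met
6. fall-protection recertification 354 days ago vs limit 365 → met
7. licensed crane operators 1 < 2 → not met
8. OSHA safety training 678 days ago vs limit 730 → met
9. scaffold inspection 40 days ago vs limit 30 → not met
10. condition 'handles asbestos abatement' holds; workers' compensation audit 130 days ago vs limit 120 → not met
11. lost-time incident rate 7 > 6 → not met
Not met: 2, 3, 4, 5, 7, 9, 10, 11

2, 3, 4, 5, 7, 9, 10, 11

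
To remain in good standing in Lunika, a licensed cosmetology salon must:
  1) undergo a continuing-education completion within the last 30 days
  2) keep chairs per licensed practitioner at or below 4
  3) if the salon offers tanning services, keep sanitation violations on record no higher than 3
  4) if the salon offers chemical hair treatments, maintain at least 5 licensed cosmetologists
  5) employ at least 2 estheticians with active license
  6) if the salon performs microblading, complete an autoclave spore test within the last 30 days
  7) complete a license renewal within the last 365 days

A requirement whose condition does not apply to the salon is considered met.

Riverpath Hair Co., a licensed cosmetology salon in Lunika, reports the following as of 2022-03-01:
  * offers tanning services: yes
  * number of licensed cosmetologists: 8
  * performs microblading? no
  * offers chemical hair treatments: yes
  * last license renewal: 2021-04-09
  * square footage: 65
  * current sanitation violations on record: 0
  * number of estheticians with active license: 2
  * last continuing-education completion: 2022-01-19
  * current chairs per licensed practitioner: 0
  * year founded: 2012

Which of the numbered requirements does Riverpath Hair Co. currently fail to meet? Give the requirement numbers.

1

1. continuing-education completion 41 days ago vs limit 30 → not met
2. chairs per licensed practitioner 0 ≤ 4 → met
3. condition 'offers tanning services' holds; sanitation violations on record 0 ≤ 3 → met
4. condition 'offers chemical hair treatments' holds; licensed cosmetologists 8 ≥ 5 → met
5. estheticians with active license 2 ≥ 2 → met
6. condition 'performs microblading' does not hold → requirement n/a → met
7. license renewal 326 days ago vs limit 365 → met
Not met: 1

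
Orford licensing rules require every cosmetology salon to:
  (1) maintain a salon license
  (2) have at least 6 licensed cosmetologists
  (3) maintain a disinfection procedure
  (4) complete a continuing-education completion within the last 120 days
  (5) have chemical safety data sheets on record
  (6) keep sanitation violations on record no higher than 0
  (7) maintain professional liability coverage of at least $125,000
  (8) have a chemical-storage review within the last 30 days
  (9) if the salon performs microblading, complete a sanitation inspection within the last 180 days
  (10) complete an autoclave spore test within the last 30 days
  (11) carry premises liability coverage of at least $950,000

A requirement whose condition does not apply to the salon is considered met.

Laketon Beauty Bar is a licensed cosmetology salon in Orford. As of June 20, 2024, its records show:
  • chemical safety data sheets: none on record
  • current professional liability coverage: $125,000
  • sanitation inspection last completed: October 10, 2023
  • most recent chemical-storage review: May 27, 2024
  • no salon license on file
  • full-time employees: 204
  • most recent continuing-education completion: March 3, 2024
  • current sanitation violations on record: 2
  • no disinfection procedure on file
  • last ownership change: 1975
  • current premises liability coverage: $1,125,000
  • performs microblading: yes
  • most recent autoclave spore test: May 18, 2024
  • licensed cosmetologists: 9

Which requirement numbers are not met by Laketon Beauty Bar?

1, 3, 5, 6, 9, 10

1. salon license absent → not met
2. licensed cosmetologists 9 ≥ 6 → met
3. disinfection procedure absent → not met
4. continuing-education completion 109 days ago vs limit 120 → met
5. chemical safety data sheets absent → not met
6. sanitation violations on record 2 > 0 → not met
7. professional liability coverage $125,000 ≥ $125,000 → met
8. chemical-storage review 24 days ago vs limit 30 → met
9. condition 'performs microblading' holds; sanitation inspection 254 days ago vs limit 180 → not met
10. autoclave spore test 33 days ago vs limit 30 → not met
11. premises liability coverage $1,125,000 ≥ $950,000 → met
Not met: 1, 3, 5, 6, 9, 10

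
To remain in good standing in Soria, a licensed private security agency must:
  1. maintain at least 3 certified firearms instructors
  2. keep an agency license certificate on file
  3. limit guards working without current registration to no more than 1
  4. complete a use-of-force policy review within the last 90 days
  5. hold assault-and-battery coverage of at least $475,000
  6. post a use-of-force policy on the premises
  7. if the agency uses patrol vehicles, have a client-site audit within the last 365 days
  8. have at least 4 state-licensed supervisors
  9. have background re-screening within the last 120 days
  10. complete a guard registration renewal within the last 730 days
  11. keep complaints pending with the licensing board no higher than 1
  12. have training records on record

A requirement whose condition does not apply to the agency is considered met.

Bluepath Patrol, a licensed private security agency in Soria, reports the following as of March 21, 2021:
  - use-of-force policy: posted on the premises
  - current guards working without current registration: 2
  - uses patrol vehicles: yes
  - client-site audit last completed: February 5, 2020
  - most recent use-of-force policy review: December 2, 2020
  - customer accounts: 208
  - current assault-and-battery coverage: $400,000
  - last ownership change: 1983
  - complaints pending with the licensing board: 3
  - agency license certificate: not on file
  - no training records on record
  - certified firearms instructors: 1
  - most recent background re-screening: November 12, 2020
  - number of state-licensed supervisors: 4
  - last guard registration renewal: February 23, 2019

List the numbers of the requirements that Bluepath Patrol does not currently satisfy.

1. certified firearms instructors 1 < 3 → not met
2. agency license certificate absent → not met
3. guards working without current registration 2 > 1 → not met
4. use-of-force policy review 109 days ago vs limit 90 → not met
5. assault-and-battery coverage $400,000 < $475,000 → not met
6. use-of-force policy present → met
7. condition 'uses patrol vehicles' holds; client-site audit 410 days ago vs limit 365 → not met
8. state-licensed supervisors 4 ≥ 4 → met
9. background re-screening 129 days ago vs limit 120 → not met
10. guard registration renewal 757 days ago vs limit 730 → not met
11. complaints pending with the licensing board 3 > 1 → not met
12. training records absent → not met
Not met: 1, 2, 3, 4, 5, 7, 9, 10, 11, 12

1, 2, 3, 4, 5, 7, 9, 10, 11, 12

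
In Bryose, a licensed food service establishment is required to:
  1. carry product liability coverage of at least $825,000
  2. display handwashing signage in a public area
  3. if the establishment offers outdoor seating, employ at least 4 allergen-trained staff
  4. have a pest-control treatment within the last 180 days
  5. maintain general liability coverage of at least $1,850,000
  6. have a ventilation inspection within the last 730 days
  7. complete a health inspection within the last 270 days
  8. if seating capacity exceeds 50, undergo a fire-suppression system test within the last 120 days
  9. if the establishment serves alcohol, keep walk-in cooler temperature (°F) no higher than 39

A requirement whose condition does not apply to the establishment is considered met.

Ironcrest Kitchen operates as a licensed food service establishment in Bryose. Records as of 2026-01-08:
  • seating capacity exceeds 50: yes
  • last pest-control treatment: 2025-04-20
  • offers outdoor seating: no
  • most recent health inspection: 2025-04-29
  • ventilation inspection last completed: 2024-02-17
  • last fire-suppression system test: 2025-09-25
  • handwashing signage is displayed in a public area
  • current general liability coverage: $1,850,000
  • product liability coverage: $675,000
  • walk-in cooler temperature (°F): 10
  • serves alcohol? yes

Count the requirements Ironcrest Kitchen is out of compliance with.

2

1. product liability coverage $675,000 < $825,000 → not met
2. handwashing signage present → met
3. condition 'offers outdoor seating' does not hold → requirement n/a → met
4. pest-control treatment 263 days ago vs limit 180 → not met
5. general liability coverage $1,850,000 ≥ $1,850,000 → met
6. ventilation inspection 691 days ago vs limit 730 → met
7. health inspection 254 days ago vs limit 270 → met
8. condition 'seating capacity exceeds 50' holds; fire-suppression system test 105 days ago vs limit 120 → met
9. condition 'serves alcohol' holds; walk-in cooler temperature (°F) 10 ≤ 39 → met
Not met: 2 of 9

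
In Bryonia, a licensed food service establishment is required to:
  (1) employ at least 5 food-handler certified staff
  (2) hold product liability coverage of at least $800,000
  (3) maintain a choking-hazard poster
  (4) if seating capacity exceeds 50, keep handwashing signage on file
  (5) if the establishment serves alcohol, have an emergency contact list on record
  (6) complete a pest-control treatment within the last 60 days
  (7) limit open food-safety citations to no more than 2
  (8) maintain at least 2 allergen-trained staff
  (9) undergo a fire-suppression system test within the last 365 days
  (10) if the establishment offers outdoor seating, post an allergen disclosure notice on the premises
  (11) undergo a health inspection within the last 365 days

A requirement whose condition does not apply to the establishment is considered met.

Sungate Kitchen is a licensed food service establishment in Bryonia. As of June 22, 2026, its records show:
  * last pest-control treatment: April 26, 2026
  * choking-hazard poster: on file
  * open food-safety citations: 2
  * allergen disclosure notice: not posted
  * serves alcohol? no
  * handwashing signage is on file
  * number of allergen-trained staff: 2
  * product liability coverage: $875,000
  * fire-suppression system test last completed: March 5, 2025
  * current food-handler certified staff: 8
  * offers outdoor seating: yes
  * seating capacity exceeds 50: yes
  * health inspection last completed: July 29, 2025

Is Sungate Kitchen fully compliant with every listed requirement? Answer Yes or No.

1. food-handler certified staff 8 ≥ 5 → met
2. product liability coverage $875,000 ≥ $800,000 → met
3. choking-hazard poster present → met
4. condition 'seating capacity exceeds 50' holds; handwashing signage present → met
5. condition 'serves alcohol' does not hold → requirement n/a → met
6. pest-control treatment 57 days ago vs limit 60 → met
7. open food-safety citations 2 ≤ 2 → met
8. allergen-trained staff 2 ≥ 2 → met
9. fire-suppression system test 474 days ago vs limit 365 → not met
10. condition 'offers outdoor seating' holds; allergen disclosure notice absent → not met
11. health inspection 328 days ago vs limit 365 → met
Not met: 9, 10

No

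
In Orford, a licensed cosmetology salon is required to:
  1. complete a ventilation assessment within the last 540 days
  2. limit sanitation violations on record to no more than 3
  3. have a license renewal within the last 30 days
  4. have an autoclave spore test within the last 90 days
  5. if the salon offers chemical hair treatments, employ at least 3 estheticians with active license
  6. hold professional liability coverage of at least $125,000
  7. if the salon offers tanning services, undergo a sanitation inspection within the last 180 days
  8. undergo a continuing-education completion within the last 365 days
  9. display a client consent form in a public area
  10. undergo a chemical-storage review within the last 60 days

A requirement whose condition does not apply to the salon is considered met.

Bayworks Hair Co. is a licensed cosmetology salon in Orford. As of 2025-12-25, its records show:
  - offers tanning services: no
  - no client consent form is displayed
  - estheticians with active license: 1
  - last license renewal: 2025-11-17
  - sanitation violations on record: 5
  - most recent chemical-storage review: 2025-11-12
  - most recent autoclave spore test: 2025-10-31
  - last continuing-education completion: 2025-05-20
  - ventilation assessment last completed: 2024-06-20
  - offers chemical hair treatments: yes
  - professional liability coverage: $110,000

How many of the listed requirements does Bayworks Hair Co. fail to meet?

6

1. ventilation assessment 553 days ago vs limit 540 → not met
2. sanitation violations on record 5 > 3 → not met
3. license renewal 38 days ago vs limit 30 → not met
4. autoclave spore test 55 days ago vs limit 90 → met
5. condition 'offers chemical hair treatments' holds; estheticians with active license 1 < 3 → not met
6. professional liability coverage $110,000 < $125,000 → not met
7. condition 'offers tanning services' does not hold → requirement n/a → met
8. continuing-education completion 219 days ago vs limit 365 → met
9. client consent form absent → not met
10. chemical-storage review 43 days ago vs limit 60 → met
Not met: 6 of 10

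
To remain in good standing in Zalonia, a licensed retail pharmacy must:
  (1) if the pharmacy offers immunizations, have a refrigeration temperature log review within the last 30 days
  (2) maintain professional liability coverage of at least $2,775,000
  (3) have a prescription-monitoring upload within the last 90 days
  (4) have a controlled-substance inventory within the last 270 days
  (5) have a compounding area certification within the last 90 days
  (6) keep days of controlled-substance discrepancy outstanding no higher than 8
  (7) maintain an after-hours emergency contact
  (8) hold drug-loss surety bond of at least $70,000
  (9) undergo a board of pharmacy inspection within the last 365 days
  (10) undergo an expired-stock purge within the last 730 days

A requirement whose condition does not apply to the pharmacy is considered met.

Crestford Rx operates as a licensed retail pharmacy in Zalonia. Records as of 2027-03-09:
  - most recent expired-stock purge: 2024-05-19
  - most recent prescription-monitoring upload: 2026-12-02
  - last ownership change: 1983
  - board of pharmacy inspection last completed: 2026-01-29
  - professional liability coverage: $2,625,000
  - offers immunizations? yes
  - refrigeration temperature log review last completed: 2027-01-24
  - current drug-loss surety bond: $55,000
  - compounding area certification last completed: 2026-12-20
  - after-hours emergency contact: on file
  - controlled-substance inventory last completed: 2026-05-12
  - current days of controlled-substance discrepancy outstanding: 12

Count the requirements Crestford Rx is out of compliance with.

8

1. condition 'offers immunizations' holds; refrigeration temperature log review 44 days ago vs limit 30 → not met
2. professional liability coverage $2,625,000 < $2,775,000 → not met
3. prescription-monitoring upload 97 days ago vs limit 90 → not met
4. controlled-substance inventory 301 days ago vs limit 270 → not met
5. compounding area certification 79 days ago vs limit 90 → met
6. days of controlled-substance discrepancy outstanding 12 > 8 → not met
7. after-hours emergency contact present → met
8. drug-loss surety bond $55,000 < $70,000 → not met
9. board of pharmacy inspection 404 days ago vs limit 365 → not met
10. expired-stock purge 1024 days ago vs limit 730 → not met
Not met: 8 of 10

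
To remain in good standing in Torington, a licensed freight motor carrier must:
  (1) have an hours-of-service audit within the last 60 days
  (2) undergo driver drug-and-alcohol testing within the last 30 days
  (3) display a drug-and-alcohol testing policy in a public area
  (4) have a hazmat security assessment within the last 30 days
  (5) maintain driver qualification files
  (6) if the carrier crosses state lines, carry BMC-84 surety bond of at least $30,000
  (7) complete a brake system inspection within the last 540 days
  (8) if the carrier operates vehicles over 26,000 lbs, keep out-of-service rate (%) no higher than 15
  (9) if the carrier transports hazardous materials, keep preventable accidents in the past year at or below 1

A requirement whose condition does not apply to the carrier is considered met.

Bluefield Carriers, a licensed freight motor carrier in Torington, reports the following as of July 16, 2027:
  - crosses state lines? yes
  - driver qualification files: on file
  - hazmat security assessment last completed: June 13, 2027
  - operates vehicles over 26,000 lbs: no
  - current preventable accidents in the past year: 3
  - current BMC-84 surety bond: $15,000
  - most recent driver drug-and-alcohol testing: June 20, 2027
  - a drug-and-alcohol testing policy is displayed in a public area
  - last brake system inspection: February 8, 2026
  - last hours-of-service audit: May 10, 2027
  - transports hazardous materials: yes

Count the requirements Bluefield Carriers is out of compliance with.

4

1. hours-of-service audit 67 days ago vs limit 60 → not met
2. driver drug-and-alcohol testing 26 days ago vs limit 30 → met
3. drug-and-alcohol testing policy present → met
4. hazmat security assessment 33 days ago vs limit 30 → not met
5. driver qualification files present → met
6. condition 'crosses state lines' holds; BMC-84 surety bond $15,000 < $30,000 → not met
7. brake system inspection 523 days ago vs limit 540 → met
8. condition 'operates vehicles over 26,000 lbs' does not hold → requirement n/a → met
9. condition 'transports hazardous materials' holds; preventable accidents in the past year 3 > 1 → not met
Not met: 4 of 9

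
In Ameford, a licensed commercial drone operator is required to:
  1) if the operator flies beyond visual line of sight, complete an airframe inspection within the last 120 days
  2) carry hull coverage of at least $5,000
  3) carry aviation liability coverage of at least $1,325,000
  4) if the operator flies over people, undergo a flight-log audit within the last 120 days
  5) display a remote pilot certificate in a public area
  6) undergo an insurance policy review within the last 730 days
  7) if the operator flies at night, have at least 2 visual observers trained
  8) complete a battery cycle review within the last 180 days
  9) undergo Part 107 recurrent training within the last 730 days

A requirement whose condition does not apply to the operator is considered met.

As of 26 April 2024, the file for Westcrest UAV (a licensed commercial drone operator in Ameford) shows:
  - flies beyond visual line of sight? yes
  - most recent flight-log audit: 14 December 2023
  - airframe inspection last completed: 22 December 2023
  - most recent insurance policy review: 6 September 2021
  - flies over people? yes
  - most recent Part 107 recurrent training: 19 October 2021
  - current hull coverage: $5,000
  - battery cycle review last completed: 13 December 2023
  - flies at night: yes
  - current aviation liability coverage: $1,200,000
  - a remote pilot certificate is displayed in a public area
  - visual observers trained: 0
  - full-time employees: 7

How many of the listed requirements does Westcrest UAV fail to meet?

1. condition 'flies beyond visual line of sight' holds; airframe inspection 126 days ago vs limit 120 → not met
2. hull coverage $5,000 ≥ $5,000 → met
3. aviation liability coverage $1,200,000 < $1,325,000 → not met
4. condition 'flies over people' holds; flight-log audit 134 days ago vs limit 120 → not met
5. remote pilot certificate present → met
6. insurance policy review 963 days ago vs limit 730 → not met
7. condition 'flies at night' holds; visual observers trained 0 < 2 → not met
8. battery cycle review 135 days ago vs limit 180 → met
9. Part 107 recurrent training 920 days ago vs limit 730 → not met
Not met: 6 of 9

6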